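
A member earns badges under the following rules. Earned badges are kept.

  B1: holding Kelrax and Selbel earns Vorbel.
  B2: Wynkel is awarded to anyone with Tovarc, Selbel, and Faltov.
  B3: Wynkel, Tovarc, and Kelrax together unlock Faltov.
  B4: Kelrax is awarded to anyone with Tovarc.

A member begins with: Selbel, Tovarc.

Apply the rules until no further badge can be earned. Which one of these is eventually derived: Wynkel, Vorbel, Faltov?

Vorbel

With Tovarc, Kelrax is earned (B4).
With Kelrax and Selbel, Vorbel is earned (B1).
Wynkel would need Tovarc, Selbel, and Faltov (B2), but Faltov is never earned. Faltov would need Wynkel, Tovarc, and Kelrax (B3), but Wynkel is never earned.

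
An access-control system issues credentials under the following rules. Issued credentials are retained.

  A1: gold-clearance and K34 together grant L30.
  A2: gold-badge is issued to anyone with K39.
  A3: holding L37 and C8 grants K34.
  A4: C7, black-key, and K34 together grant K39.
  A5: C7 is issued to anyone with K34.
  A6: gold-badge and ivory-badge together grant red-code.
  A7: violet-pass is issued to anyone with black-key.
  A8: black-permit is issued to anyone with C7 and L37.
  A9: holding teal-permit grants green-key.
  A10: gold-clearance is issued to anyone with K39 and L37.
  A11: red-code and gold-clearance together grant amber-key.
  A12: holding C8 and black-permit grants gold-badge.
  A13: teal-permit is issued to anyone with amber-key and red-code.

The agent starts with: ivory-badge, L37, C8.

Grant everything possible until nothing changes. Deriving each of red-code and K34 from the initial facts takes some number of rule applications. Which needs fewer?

K34

K34: Holding L37 and C8 grants K34 (A3). [1 rule application]
red-code: Holding L37 and C8 grants K34 (A3). Holding K34 grants C7 (A5). Holding C7 and L37 grants black-permit (A8). Holding C8 and black-permit grants gold-badge (A12). Holding gold-badge and ivory-badge grants red-code (A6). [5 rule applications]
K34 needs fewer.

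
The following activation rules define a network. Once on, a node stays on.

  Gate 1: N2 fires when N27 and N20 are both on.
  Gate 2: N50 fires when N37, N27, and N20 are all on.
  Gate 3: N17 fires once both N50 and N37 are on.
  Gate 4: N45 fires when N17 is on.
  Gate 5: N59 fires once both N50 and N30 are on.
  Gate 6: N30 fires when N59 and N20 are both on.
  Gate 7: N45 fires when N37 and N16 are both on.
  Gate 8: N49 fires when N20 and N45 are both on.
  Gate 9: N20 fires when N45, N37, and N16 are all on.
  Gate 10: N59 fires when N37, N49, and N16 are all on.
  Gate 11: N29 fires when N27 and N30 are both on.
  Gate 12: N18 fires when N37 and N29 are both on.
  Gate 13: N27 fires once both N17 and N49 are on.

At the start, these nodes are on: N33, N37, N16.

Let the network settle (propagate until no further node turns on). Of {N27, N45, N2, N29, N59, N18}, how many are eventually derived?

2

N37 and N16 are on, so N45 fires (Gate 7).
Gate 9: N45, N37, and N16 on → N20 on.
Gate 8: N20 and N45 on → N49 on.
N37, N49, and N16 are on, so N59 fires (Gate 10).
N27 would need N17 and N49 (Gate 13), but N17 never turns on.
N45: reached.
N2 would need N27 and N20 (Gate 1), but N27 never turns on.
N29 would need N27 and N30 (Gate 11), but N27 never turns on.
N59: reached.
N18 would need N37 and N29 (Gate 12), but N29 never turns on.
Reached: N45 and N59 — 2 of the 6.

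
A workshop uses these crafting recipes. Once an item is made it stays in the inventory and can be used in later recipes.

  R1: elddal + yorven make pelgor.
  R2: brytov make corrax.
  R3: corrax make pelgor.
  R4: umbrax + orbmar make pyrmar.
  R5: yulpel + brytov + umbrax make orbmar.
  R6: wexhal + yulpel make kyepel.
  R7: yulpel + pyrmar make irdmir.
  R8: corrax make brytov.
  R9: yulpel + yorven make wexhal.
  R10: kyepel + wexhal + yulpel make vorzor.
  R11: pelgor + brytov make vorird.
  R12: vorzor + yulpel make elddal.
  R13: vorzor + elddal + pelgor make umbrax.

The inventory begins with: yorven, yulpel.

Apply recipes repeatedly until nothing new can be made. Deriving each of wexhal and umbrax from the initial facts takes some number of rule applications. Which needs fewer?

wexhal

wexhal: Using R9, yulpel and yorven make wexhal. [1 rule application]
umbrax: Using R9, yulpel and yorven make wexhal. wexhal + yulpel → kyepel (R6). kyepel + wexhal + yulpel → vorzor (R10). Using R12, vorzor and yulpel make elddal. elddal + yorven → pelgor (R1). vorzor + elddal + pelgor → umbrax (R13). [6 rule applications]
wexhal needs fewer.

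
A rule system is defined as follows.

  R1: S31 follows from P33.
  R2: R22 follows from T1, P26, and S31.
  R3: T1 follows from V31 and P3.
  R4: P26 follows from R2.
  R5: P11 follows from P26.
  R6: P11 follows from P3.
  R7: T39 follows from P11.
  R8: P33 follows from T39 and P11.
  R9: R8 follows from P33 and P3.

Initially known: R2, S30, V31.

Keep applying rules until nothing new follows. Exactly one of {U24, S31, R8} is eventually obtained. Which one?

From R2, R4 gives P26.
From P26, R5 gives P11.
From P11, R7 gives T39.
From T39 and P11, R8 gives P33.
From P33, R1 gives S31.
No rule produces U24, and it is not given. R8 would need P33 and P3 (R9), but P3 is never established.

S31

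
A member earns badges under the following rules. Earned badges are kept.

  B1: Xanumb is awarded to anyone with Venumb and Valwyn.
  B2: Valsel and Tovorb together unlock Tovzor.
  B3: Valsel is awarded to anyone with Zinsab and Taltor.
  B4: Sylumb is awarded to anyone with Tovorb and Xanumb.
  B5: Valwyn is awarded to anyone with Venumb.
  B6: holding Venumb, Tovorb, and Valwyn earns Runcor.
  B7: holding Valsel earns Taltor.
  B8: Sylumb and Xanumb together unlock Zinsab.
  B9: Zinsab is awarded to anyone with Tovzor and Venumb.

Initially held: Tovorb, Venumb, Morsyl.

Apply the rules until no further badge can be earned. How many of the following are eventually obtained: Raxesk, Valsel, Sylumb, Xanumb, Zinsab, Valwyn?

4

With Venumb, Valwyn is earned (B5).
With Venumb and Valwyn, Xanumb is earned (B1).
With Tovorb and Xanumb, Sylumb is earned (B4).
With Sylumb and Xanumb, Zinsab is earned (B8).
No rule produces Raxesk, and it is not given.
Valsel would need Zinsab and Taltor (B3), but Taltor is never earned.
Sylumb: reached.
Xanumb: reached.
Zinsab: reached.
Valwyn: reached.
Reached: Sylumb, Xanumb, Zinsab, and Valwyn — 4 of the 6.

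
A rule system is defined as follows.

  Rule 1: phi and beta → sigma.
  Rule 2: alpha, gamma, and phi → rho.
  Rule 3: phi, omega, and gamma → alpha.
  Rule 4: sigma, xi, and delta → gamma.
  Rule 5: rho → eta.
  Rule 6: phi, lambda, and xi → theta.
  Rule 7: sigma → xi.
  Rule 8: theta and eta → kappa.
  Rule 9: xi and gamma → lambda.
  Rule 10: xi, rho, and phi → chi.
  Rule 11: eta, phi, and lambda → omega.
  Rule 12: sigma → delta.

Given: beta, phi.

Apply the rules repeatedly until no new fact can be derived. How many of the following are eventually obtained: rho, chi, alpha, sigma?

phi and beta hold, so sigma follows (Rule 1).
rho would need alpha, gamma, and phi (Rule 2), but alpha is never established.
chi would need xi, rho, and phi (Rule 10), but rho is never established.
alpha would need phi, omega, and gamma (Rule 3), but omega is never established.
sigma: reached.
Reached: sigma — 1 of the 4.

1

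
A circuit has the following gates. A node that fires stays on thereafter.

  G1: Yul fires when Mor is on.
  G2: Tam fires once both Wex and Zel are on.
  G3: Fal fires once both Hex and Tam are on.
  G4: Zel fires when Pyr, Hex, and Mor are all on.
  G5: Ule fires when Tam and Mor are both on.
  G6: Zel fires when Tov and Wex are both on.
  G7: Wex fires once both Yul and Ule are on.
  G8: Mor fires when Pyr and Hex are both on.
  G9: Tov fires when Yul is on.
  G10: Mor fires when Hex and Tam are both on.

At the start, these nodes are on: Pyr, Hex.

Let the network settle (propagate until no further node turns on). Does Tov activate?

Yes

G8: Pyr and Hex on → Mor on.
G1: Mor on → Yul on.
G9: Yul on → Tov on.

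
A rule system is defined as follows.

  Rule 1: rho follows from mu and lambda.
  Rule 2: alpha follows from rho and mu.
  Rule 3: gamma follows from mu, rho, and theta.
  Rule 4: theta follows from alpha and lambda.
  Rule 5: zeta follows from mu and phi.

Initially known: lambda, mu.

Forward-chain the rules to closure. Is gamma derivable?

From mu and lambda, Rule 1 gives rho.
From rho and mu, Rule 2 gives alpha.
From alpha and lambda, Rule 4 gives theta.
From mu, rho, and theta, Rule 3 gives gamma.

Yes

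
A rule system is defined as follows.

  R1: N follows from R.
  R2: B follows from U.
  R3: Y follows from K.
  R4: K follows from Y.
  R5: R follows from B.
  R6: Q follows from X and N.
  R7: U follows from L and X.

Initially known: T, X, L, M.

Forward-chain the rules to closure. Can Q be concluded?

Yes

From L and X, R7 gives U.
U holds, so B follows (R2).
B holds, so R follows (R5).
From R, R1 gives N.
X and N hold, so Q follows (R6).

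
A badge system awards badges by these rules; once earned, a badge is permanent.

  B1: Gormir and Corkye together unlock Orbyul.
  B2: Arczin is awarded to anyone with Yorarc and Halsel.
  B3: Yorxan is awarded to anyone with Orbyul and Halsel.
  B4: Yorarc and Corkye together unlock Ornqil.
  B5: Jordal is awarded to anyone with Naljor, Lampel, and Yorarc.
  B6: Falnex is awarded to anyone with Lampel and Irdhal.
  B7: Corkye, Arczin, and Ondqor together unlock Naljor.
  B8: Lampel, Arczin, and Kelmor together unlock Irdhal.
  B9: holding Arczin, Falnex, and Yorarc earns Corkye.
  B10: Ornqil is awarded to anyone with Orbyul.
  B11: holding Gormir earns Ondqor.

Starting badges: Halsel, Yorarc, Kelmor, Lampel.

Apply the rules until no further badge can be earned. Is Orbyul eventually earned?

No

Orbyul would need Gormir and Corkye (B1), but Gormir is never earned.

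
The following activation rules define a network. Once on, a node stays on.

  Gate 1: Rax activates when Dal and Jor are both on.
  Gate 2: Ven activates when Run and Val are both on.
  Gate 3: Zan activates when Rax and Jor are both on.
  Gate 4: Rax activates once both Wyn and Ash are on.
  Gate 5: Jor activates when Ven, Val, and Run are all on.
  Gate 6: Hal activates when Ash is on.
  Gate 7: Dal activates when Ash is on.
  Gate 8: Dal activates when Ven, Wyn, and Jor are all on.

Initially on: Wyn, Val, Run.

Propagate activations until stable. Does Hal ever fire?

Hal would need Ash (Gate 6), but Ash never turns on.

No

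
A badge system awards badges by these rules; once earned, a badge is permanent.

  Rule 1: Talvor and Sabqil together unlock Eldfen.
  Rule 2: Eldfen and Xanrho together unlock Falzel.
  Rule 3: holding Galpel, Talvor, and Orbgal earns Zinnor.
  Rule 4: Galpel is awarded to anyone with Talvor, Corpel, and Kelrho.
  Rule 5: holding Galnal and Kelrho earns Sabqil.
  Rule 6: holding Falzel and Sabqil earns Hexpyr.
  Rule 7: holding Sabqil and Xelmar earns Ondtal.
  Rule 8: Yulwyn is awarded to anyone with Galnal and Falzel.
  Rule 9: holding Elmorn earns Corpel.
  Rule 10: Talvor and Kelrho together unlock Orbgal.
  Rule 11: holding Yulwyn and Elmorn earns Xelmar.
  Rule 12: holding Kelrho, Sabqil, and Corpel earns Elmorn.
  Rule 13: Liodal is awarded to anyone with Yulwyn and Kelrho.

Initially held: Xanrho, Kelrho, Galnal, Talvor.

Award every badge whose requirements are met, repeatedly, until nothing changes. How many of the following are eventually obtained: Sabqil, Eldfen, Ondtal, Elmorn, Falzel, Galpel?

3

With Galnal and Kelrho, Sabqil is earned (Rule 5).
With Talvor and Sabqil, Eldfen is earned (Rule 1).
With Eldfen and Xanrho, Falzel is earned (Rule 2).
Sabqil: reached.
Eldfen: reached.
Ondtal would need Sabqil and Xelmar (Rule 7), but Xelmar is never earned.
Elmorn would need Kelrho, Sabqil, and Corpel (Rule 12), but Corpel is never earned.
Falzel: reached.
Galpel would need Talvor, Corpel, and Kelrho (Rule 4), but Corpel is never earned.
Reached: Sabqil, Eldfen, and Falzel — 3 of the 6.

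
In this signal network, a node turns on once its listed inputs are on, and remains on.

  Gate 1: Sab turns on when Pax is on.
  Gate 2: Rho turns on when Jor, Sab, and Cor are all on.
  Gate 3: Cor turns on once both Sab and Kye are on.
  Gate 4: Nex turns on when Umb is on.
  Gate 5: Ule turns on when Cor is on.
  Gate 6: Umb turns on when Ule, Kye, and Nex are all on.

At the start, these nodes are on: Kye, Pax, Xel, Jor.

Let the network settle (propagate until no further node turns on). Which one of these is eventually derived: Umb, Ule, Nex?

Pax is on, so Sab turns on (Gate 1).
Sab and Kye are on, so Cor turns on (Gate 3).
Gate 5: Cor on → Ule on.
Nex would need Umb (Gate 4), but Umb never turns on. Umb would need Ule, Kye, and Nex (Gate 6), but Nex never turns on.

Ule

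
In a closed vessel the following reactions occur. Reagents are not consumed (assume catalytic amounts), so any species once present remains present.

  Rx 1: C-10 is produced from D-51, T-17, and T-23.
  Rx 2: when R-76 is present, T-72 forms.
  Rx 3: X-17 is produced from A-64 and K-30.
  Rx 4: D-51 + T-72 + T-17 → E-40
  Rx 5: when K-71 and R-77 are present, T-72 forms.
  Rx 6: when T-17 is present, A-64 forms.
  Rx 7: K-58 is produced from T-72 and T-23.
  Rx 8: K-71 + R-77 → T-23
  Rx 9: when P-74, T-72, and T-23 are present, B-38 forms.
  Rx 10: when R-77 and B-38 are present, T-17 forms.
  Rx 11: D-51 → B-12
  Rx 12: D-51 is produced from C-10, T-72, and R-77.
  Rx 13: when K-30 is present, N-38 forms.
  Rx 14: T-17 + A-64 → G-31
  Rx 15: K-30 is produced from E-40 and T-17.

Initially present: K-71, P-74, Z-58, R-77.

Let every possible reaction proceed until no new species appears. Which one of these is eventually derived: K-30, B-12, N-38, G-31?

K-71 and R-77 present → T-72 forms (Rx 5).
K-71 and R-77 present → T-23 forms (Rx 8).
P-74, T-72, and T-23 present → B-38 forms (Rx 9).
R-77 and B-38 present → T-17 forms (Rx 10).
T-17 present → A-64 forms (Rx 6).
T-17 and A-64 present → G-31 forms (Rx 14).
K-30 would need E-40 and T-17 (Rx 15), but E-40 never forms. N-38 would need K-30 (Rx 13), but K-30 never forms. B-12 would need D-51 (Rx 11), but D-51 never forms.

G-31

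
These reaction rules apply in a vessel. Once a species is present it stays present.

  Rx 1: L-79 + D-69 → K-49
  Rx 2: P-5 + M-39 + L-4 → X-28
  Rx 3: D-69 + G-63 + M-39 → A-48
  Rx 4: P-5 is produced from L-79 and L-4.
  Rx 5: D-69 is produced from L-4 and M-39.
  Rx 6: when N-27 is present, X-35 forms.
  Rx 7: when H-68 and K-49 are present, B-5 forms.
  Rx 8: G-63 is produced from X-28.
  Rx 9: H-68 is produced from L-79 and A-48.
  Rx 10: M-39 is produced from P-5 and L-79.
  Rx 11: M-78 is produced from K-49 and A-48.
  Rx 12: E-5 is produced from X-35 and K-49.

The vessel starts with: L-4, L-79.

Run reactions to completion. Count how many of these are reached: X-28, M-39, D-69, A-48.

4

L-79 and L-4 present → P-5 forms (Rx 4).
P-5 and L-79 present → M-39 forms (Rx 10).
P-5, M-39, and L-4 present → X-28 forms (Rx 2).
L-4 and M-39 present → D-69 forms (Rx 5).
X-28 present → G-63 forms (Rx 8).
D-69, G-63, and M-39 present → A-48 forms (Rx 3).
X-28: reached.
M-39: reached.
D-69: reached.
A-48: reached.
All 4 are reached.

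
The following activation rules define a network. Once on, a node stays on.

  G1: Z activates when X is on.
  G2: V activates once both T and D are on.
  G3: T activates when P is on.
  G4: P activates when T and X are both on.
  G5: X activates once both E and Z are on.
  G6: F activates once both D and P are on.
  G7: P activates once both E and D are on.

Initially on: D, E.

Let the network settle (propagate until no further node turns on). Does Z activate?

No

Z would need X (G1), but X never turns on.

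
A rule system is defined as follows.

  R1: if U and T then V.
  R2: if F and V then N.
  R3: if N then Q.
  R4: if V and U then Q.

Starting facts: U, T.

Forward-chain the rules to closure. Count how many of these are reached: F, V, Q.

From U and T, R1 gives V.
From V and U, R4 gives Q.
No rule produces F, and it is not given.
V: reached.
Q: reached.
Reached: V and Q — 2 of the 3.

2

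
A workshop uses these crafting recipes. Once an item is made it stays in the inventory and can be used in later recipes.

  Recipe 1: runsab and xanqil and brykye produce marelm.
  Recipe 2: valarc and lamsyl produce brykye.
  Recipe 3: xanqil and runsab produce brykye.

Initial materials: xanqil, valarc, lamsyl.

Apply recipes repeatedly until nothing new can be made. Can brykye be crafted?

valarc and lamsyl → brykye (Recipe 2).

Yes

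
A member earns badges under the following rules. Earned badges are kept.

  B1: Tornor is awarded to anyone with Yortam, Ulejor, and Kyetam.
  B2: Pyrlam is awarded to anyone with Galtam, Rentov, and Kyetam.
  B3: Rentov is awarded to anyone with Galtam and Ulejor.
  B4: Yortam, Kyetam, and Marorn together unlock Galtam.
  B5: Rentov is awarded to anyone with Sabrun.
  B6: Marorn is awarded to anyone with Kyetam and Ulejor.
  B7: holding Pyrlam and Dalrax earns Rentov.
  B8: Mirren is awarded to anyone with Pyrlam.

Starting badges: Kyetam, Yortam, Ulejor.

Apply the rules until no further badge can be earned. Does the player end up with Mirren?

With Kyetam and Ulejor, Marorn is earned (B6).
With Yortam, Kyetam, and Marorn, Galtam is earned (B4).
With Galtam and Ulejor, Rentov is earned (B3).
With Galtam, Rentov, and Kyetam, Pyrlam is earned (B2).
With Pyrlam, Mirren is earned (B8).

Yes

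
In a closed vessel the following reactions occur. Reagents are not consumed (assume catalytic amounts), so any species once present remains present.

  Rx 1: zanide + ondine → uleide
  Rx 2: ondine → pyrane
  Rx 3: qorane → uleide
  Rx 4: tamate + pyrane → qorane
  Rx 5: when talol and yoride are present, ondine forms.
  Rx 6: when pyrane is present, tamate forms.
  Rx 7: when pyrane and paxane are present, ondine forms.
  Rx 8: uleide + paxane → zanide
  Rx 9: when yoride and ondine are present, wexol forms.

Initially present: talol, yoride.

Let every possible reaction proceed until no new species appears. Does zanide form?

No

zanide would need uleide and paxane (Rx 8), but paxane never forms.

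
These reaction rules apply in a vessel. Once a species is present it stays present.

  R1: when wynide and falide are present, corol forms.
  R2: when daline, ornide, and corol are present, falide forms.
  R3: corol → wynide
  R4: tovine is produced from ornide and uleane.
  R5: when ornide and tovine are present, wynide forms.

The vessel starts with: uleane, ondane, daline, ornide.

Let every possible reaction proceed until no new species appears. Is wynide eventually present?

Yes

ornide and uleane present → tovine forms (R4).
ornide and tovine present → wynide forms (R5).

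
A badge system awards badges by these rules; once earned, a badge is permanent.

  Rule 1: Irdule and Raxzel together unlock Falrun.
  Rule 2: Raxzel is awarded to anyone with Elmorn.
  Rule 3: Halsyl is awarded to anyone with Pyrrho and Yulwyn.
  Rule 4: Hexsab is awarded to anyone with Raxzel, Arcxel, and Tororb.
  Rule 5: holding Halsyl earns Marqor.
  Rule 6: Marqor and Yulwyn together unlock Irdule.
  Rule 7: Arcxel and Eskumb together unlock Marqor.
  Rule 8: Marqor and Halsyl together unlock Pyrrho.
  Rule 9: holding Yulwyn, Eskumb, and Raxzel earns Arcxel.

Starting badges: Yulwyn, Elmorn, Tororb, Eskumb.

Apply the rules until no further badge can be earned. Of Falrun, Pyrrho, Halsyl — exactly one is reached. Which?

With Elmorn, Raxzel is earned (Rule 2).
With Yulwyn, Eskumb, and Raxzel, Arcxel is earned (Rule 9).
With Arcxel and Eskumb, Marqor is earned (Rule 7).
With Marqor and Yulwyn, Irdule is earned (Rule 6).
With Irdule and Raxzel, Falrun is earned (Rule 1).
Pyrrho would need Marqor and Halsyl (Rule 8), but Halsyl is never earned. Halsyl would need Pyrrho and Yulwyn (Rule 3), but Pyrrho is never earned.

Falrun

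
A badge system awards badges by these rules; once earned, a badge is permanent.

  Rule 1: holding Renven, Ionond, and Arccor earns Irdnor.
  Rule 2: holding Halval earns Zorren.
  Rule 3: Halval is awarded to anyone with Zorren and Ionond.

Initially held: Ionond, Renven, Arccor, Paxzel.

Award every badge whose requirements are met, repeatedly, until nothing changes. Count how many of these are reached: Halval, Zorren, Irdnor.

1

With Renven, Ionond, and Arccor, Irdnor is earned (Rule 1).
Halval would need Zorren and Ionond (Rule 3), but Zorren is never earned.
Zorren would need Halval (Rule 2), but Halval is never earned.
Irdnor: reached.
Reached: Irdnor — 1 of the 3.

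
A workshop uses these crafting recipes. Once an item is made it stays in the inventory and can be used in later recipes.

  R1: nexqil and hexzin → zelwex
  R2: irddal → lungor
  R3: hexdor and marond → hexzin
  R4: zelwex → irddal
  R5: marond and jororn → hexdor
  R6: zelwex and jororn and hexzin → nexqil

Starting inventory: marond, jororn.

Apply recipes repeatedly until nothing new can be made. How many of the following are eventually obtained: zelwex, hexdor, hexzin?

2

marond and jororn → hexdor (R5).
hexdor and marond → hexzin (R3).
zelwex would need nexqil and hexzin (R1), but nexqil is never obtained.
hexdor: reached.
hexzin: reached.
Reached: hexdor and hexzin — 2 of the 3.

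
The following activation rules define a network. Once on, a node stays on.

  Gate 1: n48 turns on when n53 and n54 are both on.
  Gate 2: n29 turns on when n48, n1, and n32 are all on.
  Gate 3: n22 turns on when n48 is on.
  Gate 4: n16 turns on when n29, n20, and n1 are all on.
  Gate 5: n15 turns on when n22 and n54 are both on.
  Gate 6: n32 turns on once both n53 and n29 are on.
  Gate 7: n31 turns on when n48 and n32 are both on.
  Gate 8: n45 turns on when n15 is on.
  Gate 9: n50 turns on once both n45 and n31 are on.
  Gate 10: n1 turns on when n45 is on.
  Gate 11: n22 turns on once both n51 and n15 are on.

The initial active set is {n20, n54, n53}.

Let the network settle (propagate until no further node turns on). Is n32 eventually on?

n32 would need n53 and n29 (Gate 6), but n29 never turns on.

No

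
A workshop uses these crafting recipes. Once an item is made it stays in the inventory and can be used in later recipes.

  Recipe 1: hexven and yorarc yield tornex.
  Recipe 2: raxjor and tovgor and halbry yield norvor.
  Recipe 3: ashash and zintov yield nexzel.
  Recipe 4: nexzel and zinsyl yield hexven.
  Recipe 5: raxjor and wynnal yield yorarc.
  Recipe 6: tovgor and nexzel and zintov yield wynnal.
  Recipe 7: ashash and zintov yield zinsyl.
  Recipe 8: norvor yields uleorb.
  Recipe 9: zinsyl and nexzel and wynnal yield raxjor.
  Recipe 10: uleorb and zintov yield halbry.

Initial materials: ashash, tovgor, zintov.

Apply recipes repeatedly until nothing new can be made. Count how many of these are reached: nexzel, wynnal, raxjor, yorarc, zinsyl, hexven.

ashash and zintov → nexzel (Recipe 3).
ashash and zintov → zinsyl (Recipe 7).
nexzel and zinsyl → hexven (Recipe 4).
tovgor and nexzel and zintov → wynnal (Recipe 6).
Using Recipe 9, zinsyl, nexzel, and wynnal make raxjor.
raxjor and wynnal → yorarc (Recipe 5).
nexzel: reached.
wynnal: reached.
raxjor: reached.
yorarc: reached.
zinsyl: reached.
hexven: reached.
All 6 are reached.

6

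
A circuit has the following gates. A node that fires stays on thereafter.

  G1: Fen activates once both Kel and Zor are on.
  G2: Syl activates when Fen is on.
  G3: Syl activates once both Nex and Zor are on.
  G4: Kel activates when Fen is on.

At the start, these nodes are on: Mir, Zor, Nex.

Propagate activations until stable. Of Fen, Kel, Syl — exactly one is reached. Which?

Syl

G3: Nex and Zor on → Syl on.
Fen would need Kel and Zor (G1), but Kel never turns on. Kel would need Fen (G4), but Fen never turns on.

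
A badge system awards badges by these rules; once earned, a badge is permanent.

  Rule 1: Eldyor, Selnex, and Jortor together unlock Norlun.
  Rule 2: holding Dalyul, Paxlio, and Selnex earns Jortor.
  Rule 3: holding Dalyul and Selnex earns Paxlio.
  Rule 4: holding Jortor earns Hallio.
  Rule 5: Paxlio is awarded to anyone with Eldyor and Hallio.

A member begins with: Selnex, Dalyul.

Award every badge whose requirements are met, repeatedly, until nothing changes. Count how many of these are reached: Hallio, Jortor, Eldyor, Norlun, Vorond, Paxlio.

With Dalyul and Selnex, Paxlio is earned (Rule 3).
With Dalyul, Paxlio, and Selnex, Jortor is earned (Rule 2).
With Jortor, Hallio is earned (Rule 4).
Hallio: reached.
Jortor: reached.
No rule produces Eldyor, and it is not given.
Norlun would need Eldyor, Selnex, and Jortor (Rule 1), but Eldyor is never earned.
No rule produces Vorond, and it is not given.
Paxlio: reached.
Reached: Hallio, Jortor, and Paxlio — 3 of the 6.

3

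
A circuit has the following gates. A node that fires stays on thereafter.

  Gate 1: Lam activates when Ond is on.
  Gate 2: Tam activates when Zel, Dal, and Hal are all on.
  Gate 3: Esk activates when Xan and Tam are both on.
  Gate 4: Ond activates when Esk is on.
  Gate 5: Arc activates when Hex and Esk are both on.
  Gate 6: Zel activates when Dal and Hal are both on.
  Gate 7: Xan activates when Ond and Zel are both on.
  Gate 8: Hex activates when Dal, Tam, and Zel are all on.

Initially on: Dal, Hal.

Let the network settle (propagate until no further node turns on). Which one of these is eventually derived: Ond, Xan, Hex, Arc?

Hex

Dal and Hal are on, so Zel activates (Gate 6).
Gate 2: Zel, Dal, and Hal on → Tam on.
Dal, Tam, and Zel are on, so Hex activates (Gate 8).
Xan would need Ond and Zel (Gate 7), but Ond never turns on. Ond would need Esk (Gate 4), but Esk never turns on. Arc would need Hex and Esk (Gate 5), but Esk never turns on.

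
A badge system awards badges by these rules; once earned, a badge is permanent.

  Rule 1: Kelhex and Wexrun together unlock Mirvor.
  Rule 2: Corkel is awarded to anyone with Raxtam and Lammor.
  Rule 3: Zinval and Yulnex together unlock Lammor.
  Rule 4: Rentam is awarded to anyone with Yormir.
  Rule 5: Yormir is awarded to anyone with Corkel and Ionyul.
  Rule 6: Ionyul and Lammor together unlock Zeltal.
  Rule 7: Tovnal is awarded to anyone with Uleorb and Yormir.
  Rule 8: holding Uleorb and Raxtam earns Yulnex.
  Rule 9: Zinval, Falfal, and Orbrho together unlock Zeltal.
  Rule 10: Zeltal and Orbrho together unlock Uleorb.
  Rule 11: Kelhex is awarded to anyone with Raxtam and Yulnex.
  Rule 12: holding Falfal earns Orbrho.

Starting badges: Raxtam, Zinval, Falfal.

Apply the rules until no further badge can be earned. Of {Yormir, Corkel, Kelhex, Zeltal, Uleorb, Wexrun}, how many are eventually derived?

With Falfal, Orbrho is earned (Rule 12).
With Zinval, Falfal, and Orbrho, Zeltal is earned (Rule 9).
With Zeltal and Orbrho, Uleorb is earned (Rule 10).
With Uleorb and Raxtam, Yulnex is earned (Rule 8).
With Zinval and Yulnex, Lammor is earned (Rule 3).
With Raxtam and Yulnex, Kelhex is earned (Rule 11).
With Raxtam and Lammor, Corkel is earned (Rule 2).
Yormir would need Corkel and Ionyul (Rule 5), but Ionyul is never earned.
Corkel: reached.
Kelhex: reached.
Zeltal: reached.
Uleorb: reached.
No rule produces Wexrun, and it is not given.
Reached: Corkel, Kelhex, Zeltal, and Uleorb — 4 of the 6.

4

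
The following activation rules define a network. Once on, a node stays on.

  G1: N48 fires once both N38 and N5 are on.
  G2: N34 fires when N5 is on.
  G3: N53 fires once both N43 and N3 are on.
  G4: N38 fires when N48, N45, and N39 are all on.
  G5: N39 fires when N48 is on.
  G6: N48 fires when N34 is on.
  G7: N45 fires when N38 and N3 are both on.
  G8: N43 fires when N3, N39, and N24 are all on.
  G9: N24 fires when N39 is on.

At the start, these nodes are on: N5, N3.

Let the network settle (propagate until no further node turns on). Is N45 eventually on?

No

N45 would need N38 and N3 (G7), but N38 never turns on.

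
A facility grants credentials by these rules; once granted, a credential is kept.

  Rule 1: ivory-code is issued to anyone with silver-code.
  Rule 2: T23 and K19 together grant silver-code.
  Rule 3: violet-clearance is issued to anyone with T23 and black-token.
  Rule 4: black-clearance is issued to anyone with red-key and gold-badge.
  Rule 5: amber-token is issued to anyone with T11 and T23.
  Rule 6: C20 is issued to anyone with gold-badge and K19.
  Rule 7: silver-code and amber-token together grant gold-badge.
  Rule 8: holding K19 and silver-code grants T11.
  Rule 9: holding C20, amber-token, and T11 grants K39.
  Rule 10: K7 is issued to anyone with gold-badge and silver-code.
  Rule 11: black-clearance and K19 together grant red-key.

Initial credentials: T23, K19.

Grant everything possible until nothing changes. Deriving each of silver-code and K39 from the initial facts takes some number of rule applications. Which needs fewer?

silver-code

silver-code: Holding T23 and K19 grants silver-code (Rule 2). [1 rule application]
K39: Holding T23 and K19 grants silver-code (Rule 2). Holding K19 and silver-code grants T11 (Rule 8). Holding T11 and T23 grants amber-token (Rule 5). Holding silver-code and amber-token grants gold-badge (Rule 7). Holding gold-badge and K19 grants C20 (Rule 6). Holding C20, amber-token, and T11 grants K39 (Rule 9). [6 rule applications]
silver-code needs fewer.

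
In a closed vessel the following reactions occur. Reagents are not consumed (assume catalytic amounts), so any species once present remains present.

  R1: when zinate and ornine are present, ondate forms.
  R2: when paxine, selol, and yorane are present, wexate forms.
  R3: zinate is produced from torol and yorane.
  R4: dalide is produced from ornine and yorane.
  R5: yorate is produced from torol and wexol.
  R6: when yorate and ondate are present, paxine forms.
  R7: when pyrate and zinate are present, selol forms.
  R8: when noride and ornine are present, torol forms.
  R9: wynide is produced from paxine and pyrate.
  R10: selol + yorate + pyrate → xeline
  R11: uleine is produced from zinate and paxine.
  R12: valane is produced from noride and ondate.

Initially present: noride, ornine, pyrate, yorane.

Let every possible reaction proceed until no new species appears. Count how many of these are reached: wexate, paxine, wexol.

0

wexate would need paxine, selol, and yorane (R2), but paxine never forms.
paxine would need yorate and ondate (R6), but yorate never forms.
No rule produces wexol, and it is not given.
None of the 3 are reached.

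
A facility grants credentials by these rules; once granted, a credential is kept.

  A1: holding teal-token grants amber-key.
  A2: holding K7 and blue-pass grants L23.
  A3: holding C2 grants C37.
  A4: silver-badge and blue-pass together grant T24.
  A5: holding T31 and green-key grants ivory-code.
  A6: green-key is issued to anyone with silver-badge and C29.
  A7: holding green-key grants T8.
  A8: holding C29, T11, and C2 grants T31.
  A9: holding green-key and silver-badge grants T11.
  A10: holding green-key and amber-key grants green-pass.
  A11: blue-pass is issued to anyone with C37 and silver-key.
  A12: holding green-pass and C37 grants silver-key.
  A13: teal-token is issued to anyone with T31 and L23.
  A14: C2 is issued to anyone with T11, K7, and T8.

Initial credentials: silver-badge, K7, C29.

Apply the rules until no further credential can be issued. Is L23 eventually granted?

No

L23 would need K7 and blue-pass (A2), but blue-pass is never granted.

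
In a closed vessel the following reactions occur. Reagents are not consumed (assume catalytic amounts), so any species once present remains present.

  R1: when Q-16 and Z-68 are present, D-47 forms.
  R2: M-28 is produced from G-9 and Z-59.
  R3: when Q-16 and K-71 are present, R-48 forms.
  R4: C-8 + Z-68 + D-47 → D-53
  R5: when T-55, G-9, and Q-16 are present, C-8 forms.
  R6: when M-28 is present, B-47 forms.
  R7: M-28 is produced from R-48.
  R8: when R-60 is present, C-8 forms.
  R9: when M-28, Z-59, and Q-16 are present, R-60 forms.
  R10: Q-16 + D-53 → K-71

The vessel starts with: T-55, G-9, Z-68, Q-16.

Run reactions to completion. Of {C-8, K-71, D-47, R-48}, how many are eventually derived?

T-55, G-9, and Q-16 present → C-8 forms (R5).
Q-16 and Z-68 present → D-47 forms (R1).
C-8, Z-68, and D-47 present → D-53 forms (R4).
Q-16 and D-53 present → K-71 forms (R10).
Q-16 and K-71 present → R-48 forms (R3).
C-8: reached.
K-71: reached.
D-47: reached.
R-48: reached.
All 4 are reached.

4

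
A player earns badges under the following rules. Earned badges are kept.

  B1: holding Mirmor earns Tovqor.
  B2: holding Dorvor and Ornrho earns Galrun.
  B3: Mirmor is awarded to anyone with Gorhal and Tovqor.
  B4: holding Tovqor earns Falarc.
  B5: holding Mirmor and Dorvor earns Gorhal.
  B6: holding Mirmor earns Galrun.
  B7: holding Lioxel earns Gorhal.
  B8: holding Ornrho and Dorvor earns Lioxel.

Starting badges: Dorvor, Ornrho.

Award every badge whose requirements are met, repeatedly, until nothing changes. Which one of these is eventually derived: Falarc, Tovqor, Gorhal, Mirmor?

With Ornrho and Dorvor, Lioxel is earned (B8).
With Lioxel, Gorhal is earned (B7).
Tovqor would need Mirmor (B1), but Mirmor is never earned. Falarc would need Tovqor (B4), but Tovqor is never earned. Mirmor would need Gorhal and Tovqor (B3), but Tovqor is never earned.

Gorhal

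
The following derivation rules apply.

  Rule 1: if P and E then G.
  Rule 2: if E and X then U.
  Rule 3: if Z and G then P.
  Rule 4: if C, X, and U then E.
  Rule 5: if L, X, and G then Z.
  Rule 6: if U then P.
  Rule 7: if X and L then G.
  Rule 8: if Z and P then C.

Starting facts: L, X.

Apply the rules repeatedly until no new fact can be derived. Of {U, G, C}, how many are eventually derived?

2

From X and L, Rule 7 gives G.
From L, X, and G, Rule 5 gives Z.
From Z and G, Rule 3 gives P.
From Z and P, Rule 8 gives C.
U would need E and X (Rule 2), but E is never established.
G: reached.
C: reached.
Reached: G and C — 2 of the 3.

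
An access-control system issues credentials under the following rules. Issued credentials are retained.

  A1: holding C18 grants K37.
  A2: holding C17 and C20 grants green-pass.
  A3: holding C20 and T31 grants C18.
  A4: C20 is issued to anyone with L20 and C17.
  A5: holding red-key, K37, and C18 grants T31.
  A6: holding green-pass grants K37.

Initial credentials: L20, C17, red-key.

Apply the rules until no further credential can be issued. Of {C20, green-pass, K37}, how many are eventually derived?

3

Holding L20 and C17 grants C20 (A4).
Holding C17 and C20 grants green-pass (A2).
Holding green-pass grants K37 (A6).
C20: reached.
green-pass: reached.
K37: reached.
All 3 are reached.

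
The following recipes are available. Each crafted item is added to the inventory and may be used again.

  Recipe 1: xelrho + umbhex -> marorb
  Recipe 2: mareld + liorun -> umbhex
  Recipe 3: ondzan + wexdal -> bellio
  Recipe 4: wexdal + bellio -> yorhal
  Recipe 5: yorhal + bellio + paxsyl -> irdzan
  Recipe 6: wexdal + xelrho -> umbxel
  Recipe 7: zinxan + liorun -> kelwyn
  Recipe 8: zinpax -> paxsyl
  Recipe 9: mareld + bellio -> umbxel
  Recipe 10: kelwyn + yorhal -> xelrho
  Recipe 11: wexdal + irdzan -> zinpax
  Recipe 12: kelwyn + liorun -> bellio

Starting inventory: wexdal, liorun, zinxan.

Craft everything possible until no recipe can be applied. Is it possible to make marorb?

No

marorb would need xelrho and umbhex (Recipe 1), but umbhex is never obtained.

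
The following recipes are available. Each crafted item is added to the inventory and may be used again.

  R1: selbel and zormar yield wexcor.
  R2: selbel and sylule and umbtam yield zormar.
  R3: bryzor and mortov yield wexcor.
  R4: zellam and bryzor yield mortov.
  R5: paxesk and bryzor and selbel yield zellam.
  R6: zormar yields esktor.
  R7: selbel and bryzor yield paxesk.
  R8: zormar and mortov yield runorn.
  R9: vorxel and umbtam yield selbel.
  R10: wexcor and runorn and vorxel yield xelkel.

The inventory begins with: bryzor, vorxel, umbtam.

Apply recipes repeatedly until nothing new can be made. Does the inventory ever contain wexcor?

Yes

vorxel and umbtam → selbel (R9).
Using R7, selbel and bryzor make paxesk.
Using R5, paxesk, bryzor, and selbel make zellam.
zellam and bryzor → mortov (R4).
bryzor and mortov → wexcor (R3).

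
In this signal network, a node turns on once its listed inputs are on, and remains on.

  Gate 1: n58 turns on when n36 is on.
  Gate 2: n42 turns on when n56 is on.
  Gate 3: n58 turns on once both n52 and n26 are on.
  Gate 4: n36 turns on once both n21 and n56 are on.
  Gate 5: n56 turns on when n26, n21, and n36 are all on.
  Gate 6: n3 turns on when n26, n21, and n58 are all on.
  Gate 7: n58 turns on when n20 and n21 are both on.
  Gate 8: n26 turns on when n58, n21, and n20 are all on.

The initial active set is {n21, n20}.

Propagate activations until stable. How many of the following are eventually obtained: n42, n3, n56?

1

n20 and n21 are on, so n58 turns on (Gate 7).
n58, n21, and n20 are on, so n26 turns on (Gate 8).
Gate 6: n26, n21, and n58 on → n3 on.
n42 would need n56 (Gate 2), but n56 never turns on.
n3: reached.
n56 would need n26, n21, and n36 (Gate 5), but n36 never turns on.
Reached: n3 — 1 of the 3.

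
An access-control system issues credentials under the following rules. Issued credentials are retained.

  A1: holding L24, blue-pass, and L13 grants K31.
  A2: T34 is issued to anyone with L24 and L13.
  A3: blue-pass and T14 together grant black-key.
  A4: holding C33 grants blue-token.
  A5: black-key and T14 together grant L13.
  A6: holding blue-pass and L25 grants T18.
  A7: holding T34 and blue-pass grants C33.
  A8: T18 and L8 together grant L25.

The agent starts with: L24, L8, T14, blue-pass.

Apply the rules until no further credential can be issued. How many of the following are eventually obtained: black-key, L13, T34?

Holding blue-pass and T14 grants black-key (A3).
Holding black-key and T14 grants L13 (A5).
Holding L24 and L13 grants T34 (A2).
black-key: reached.
L13: reached.
T34: reached.
All 3 are reached.

3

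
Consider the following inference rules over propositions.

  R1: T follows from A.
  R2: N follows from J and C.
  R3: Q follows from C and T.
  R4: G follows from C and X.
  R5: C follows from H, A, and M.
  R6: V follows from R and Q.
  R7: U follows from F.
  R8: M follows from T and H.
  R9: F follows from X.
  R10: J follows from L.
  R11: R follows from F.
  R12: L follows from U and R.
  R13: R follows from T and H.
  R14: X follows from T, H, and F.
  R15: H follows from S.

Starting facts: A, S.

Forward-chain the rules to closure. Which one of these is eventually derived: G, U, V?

From A, R1 gives T.
S holds, so H follows (R15).
From T and H, R8 gives M.
T and H hold, so R follows (R13).
H, A, and M hold, so C follows (R5).
C and T hold, so Q follows (R3).
R and Q hold, so V follows (R6).
G would need C and X (R4), but X is never established. U would need F (R7), but F is never established.

V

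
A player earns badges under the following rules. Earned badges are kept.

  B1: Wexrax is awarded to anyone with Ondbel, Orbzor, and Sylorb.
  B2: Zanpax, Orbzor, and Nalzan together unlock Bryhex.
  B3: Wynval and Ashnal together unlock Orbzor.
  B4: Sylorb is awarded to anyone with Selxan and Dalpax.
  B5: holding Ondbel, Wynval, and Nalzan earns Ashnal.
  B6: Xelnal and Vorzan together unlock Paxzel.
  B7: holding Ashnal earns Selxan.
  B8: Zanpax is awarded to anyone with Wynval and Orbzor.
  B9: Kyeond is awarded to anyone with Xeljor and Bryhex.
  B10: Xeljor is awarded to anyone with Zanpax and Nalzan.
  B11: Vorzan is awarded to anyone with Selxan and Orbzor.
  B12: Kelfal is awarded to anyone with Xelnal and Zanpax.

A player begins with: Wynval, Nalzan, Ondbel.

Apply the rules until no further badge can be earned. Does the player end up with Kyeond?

Yes

With Ondbel, Wynval, and Nalzan, Ashnal is earned (B5).
With Wynval and Ashnal, Orbzor is earned (B3).
With Wynval and Orbzor, Zanpax is earned (B8).
With Zanpax and Nalzan, Xeljor is earned (B10).
With Zanpax, Orbzor, and Nalzan, Bryhex is earned (B2).
With Xeljor and Bryhex, Kyeond is earned (B9).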